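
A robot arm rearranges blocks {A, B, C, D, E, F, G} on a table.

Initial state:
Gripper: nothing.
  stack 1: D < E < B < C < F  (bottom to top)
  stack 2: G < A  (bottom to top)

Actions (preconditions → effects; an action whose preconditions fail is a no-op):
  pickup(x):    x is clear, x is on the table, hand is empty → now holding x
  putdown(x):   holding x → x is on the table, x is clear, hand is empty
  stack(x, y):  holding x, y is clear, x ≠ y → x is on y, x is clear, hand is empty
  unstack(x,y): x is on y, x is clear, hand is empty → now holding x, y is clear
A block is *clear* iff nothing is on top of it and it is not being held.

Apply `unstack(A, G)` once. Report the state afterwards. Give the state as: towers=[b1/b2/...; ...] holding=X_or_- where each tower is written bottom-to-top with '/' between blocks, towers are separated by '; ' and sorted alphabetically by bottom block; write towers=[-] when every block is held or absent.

before: towers=[D/E/B/C/F; G/A] holding=-
pre[unstack(A, G)]: on(A,G) yes, clear(A) yes, handempty yes
all met → apply unstack(A, G)
after:  towers=[D/E/B/C/F; G] holding=A

towers=[D/E/B/C/F; G] holding=A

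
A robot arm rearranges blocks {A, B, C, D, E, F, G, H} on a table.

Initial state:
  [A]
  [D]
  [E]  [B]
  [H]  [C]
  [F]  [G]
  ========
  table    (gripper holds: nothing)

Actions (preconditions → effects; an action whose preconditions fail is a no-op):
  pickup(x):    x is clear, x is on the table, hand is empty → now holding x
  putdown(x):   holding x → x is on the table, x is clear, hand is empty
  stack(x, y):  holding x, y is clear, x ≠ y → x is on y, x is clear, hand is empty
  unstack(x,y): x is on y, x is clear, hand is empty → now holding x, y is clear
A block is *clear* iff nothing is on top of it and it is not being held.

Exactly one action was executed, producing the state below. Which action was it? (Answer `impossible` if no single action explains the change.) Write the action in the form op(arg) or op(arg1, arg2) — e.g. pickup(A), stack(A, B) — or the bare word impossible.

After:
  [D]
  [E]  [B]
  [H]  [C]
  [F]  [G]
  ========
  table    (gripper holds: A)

target: towers=[F/H/E/D; G/C/B] holding=A
     unstack(A, D) → towers=[F/H/E/D; G/C/B] holding=A  ← match
     unstack(B, C) → towers=[F/H/E/D/A; G/C] holding=B

unstack(A, D)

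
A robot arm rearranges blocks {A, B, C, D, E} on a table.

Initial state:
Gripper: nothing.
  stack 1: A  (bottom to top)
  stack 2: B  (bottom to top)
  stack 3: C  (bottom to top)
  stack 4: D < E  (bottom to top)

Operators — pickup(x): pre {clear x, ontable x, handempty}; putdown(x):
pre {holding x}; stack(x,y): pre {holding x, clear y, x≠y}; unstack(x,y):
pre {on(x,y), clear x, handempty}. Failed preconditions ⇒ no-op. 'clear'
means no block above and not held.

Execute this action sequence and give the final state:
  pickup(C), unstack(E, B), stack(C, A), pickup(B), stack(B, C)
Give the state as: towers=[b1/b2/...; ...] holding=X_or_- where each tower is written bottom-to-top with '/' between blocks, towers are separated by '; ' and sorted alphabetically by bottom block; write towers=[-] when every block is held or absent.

step 1 (pickup(C)): towers=[A; B; D/E] holding=C
step 2 (unstack(E, B)) [no-op]: towers=[A; B; D/E] holding=C
step 3 (stack(C, A)): towers=[A/C; B; D/E] holding=-
step 4 (pickup(B)): towers=[A/C; D/E] holding=B
step 5 (stack(B, C)): towers=[A/C/B; D/E] holding=-

towers=[A/C/B; D/E] holding=-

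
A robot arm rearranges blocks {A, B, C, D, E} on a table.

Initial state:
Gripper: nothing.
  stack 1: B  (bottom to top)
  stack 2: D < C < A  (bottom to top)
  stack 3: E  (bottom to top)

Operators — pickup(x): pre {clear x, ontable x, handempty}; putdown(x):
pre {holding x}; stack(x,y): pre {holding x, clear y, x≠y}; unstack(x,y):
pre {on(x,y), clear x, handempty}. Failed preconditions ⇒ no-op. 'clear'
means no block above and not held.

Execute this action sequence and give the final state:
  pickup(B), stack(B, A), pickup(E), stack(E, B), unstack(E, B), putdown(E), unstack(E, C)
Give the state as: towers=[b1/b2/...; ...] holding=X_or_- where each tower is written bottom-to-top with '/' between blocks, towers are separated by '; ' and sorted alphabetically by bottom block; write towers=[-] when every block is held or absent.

towers=[D/C/A/B; E] holding=-

step 1 (pickup(B)): towers=[D/C/A; E] holding=B
step 2 (stack(B, A)): towers=[D/C/A/B; E] holding=-
step 3 (pickup(E)): towers=[D/C/A/B] holding=E
step 4 (stack(E, B)): towers=[D/C/A/B/E] holding=-
step 5 (unstack(E, B)): towers=[D/C/A/B] holding=E
step 6 (putdown(E)): towers=[D/C/A/B; E] holding=-
step 7 (unstack(E, C)) [no-op]: towers=[D/C/A/B; E] holding=-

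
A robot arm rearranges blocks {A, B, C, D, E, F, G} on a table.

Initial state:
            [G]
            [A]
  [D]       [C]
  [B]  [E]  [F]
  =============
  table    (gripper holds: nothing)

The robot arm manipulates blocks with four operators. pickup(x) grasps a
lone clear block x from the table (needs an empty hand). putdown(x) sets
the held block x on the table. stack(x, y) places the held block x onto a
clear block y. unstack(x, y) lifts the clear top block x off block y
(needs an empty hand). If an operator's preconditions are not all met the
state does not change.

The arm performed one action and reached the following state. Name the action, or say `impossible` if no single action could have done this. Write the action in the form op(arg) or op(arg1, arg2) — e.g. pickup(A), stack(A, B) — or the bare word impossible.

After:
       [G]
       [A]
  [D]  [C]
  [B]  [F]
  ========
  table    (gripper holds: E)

target: towers=[B/D; F/C/A/G] holding=E
     unstack(G, A) → towers=[B/D; E; F/C/A] holding=G
     unstack(D, B) → towers=[B; E; F/C/A/G] holding=D
         pickup(E) → towers=[B/D; F/C/A/G] holding=E  ← match

pickup(E)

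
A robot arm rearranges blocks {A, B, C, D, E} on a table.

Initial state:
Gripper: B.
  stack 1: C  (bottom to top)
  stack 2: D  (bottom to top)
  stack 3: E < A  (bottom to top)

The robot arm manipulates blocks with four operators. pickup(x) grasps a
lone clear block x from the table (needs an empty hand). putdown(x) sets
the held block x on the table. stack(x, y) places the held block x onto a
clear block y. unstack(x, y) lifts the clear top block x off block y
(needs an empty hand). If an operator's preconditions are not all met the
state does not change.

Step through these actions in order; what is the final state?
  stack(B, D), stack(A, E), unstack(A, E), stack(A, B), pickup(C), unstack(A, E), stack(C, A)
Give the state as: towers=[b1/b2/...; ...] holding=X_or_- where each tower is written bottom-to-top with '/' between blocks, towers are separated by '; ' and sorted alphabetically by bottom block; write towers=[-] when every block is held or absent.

step 1 (stack(B, D)): towers=[C; D/B; E/A] holding=-
step 2 (stack(A, E)) [no-op]: towers=[C; D/B; E/A] holding=-
step 3 (unstack(A, E)): towers=[C; D/B; E] holding=A
step 4 (stack(A, B)): towers=[C; D/B/A; E] holding=-
step 5 (pickup(C)): towers=[D/B/A; E] holding=C
step 6 (unstack(A, E)) [no-op]: towers=[D/B/A; E] holding=C
step 7 (stack(C, A)): towers=[D/B/A/C; E] holding=-

towers=[D/B/A/C; E] holding=-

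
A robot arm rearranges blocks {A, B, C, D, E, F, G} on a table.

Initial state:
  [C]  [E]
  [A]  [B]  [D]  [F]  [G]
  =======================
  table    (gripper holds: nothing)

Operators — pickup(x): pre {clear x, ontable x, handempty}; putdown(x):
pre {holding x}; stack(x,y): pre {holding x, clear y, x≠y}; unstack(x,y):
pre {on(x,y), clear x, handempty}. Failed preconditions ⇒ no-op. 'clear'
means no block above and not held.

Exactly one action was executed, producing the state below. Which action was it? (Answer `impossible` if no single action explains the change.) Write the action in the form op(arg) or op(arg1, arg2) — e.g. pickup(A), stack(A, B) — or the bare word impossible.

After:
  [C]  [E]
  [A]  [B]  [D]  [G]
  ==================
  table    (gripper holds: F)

pickup(F)

target: towers=[A/C; B/E; D; G] holding=F
         pickup(F) → towers=[A/C; B/E; D; G] holding=F  ← match
         pickup(G) → towers=[A/C; B/E; D; F] holding=G
         pickup(D) → towers=[A/C; B/E; F; G] holding=D
     unstack(E, B) → towers=[A/C; B; D; F; G] holding=E
     unstack(C, A) → towers=[A; B/E; D; F; G] holding=C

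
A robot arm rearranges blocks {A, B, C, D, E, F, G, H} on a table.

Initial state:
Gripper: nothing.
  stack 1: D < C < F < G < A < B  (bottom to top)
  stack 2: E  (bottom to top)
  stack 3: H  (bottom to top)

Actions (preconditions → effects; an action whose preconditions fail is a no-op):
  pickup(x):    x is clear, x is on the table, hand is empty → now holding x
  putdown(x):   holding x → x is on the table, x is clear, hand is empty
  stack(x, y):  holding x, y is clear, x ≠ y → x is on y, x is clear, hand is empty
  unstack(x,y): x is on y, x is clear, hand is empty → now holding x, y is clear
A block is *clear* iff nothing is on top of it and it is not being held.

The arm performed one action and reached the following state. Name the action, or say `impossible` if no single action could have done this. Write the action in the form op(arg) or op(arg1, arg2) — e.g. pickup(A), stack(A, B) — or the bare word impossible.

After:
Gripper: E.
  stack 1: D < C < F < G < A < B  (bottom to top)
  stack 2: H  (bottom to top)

target: towers=[D/C/F/G/A/B; H] holding=E
         pickup(E) → towers=[D/C/F/G/A/B; H] holding=E  ← match
         pickup(H) → towers=[D/C/F/G/A/B; E] holding=H
     unstack(B, A) → towers=[D/C/F/G/A; E; H] holding=B

pickup(E)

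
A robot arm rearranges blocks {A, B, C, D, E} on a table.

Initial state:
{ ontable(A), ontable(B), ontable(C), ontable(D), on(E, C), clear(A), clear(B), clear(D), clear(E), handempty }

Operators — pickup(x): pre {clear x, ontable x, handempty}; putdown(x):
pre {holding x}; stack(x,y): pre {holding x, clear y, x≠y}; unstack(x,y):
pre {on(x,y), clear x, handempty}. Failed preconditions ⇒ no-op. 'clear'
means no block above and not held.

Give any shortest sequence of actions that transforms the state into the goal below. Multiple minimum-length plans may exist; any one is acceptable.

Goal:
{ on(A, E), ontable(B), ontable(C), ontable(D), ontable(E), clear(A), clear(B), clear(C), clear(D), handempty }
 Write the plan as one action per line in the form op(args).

unstack(E, C)
putdown(E)
pickup(A)
stack(A, E)

step 1 (unstack(E, C)): towers=[A; B; C; D] holding=E
step 2 (putdown(E)): towers=[A; B; C; D; E] holding=-
step 3 (pickup(A)): towers=[B; C; D; E] holding=A
step 4 (stack(A, E)): towers=[B; C; D; E/A] holding=-
goal check: towers=[B; C; D; E/A] holding=- — reached (length 4, optimal by BFS)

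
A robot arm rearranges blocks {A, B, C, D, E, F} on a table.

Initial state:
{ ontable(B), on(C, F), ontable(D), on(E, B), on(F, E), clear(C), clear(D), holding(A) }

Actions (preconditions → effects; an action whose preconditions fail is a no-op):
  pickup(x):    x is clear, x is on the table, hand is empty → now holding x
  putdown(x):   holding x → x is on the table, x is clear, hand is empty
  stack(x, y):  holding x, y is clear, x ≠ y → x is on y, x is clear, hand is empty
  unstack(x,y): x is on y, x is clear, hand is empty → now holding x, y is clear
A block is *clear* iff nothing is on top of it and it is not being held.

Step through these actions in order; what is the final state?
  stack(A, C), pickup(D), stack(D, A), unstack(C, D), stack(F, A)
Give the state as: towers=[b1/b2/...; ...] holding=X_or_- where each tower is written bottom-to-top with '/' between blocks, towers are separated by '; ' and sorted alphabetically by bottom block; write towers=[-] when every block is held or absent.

step 1 (stack(A, C)): towers=[B/E/F/C/A; D] holding=-
step 2 (pickup(D)): towers=[B/E/F/C/A] holding=D
step 3 (stack(D, A)): towers=[B/E/F/C/A/D] holding=-
step 4 (unstack(C, D)) [no-op]: towers=[B/E/F/C/A/D] holding=-
step 5 (stack(F, A)) [no-op]: towers=[B/E/F/C/A/D] holding=-

towers=[B/E/F/C/A/D] holding=-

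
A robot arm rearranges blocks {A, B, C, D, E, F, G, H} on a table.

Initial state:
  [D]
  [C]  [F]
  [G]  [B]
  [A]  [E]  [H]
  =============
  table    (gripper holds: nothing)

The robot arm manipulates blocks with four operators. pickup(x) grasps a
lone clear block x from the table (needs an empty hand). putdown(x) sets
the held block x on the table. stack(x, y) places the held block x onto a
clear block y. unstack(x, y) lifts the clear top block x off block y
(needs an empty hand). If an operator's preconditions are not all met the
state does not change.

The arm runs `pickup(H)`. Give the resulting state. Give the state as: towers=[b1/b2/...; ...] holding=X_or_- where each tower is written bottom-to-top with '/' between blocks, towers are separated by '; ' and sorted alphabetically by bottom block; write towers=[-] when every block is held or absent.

before: towers=[A/G/C/D; E/B/F; H] holding=-
pre[pickup(H)]: clear(H) ✓, ontable(H) ✓, handempty ✓
all met → apply pickup(H)
after:  towers=[A/G/C/D; E/B/F] holding=H

towers=[A/G/C/D; E/B/F] holding=H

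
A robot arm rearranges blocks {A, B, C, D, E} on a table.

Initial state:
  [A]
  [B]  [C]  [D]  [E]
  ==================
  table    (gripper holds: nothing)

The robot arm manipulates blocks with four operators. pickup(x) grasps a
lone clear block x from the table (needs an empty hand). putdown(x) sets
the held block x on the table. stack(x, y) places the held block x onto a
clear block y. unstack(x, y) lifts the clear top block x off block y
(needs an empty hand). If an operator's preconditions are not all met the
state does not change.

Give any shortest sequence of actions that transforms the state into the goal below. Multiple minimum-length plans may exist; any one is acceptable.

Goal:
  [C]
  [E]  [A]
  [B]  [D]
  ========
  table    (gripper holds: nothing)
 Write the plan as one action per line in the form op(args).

step 1 (unstack(A, B)): towers=[B; C; D; E] holding=A
step 2 (stack(A, D)): towers=[B; C; D/A; E] holding=-
step 3 (pickup(E)): towers=[B; C; D/A] holding=E
step 4 (stack(E, B)): towers=[B/E; C; D/A] holding=-
step 5 (pickup(C)): towers=[B/E; D/A] holding=C
step 6 (stack(C, E)): towers=[B/E/C; D/A] holding=-
goal check: towers=[B/E/C; D/A] holding=- — reached (length 6, optimal by BFS)

unstack(A, B)
stack(A, D)
pickup(E)
stack(E, B)
pickup(C)
stack(C, E)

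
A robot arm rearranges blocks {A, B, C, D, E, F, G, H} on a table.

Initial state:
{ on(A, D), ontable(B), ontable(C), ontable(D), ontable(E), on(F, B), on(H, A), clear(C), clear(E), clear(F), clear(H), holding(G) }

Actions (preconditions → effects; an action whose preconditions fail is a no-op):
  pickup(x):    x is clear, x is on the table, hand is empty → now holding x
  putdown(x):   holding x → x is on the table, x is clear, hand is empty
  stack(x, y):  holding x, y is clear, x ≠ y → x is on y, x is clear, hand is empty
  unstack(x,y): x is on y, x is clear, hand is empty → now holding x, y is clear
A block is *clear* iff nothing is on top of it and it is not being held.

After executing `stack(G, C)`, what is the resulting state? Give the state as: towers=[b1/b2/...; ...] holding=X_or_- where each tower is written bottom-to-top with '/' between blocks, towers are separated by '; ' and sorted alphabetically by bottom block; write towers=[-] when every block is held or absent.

before: towers=[B/F; C; D/A/H; E] holding=G
pre[stack(G, C)]: holding(G) yes, clear(C) yes, G≠C yes
all met → apply stack(G, C)
after:  towers=[B/F; C/G; D/A/H; E] holding=-

towers=[B/F; C/G; D/A/H; E] holding=-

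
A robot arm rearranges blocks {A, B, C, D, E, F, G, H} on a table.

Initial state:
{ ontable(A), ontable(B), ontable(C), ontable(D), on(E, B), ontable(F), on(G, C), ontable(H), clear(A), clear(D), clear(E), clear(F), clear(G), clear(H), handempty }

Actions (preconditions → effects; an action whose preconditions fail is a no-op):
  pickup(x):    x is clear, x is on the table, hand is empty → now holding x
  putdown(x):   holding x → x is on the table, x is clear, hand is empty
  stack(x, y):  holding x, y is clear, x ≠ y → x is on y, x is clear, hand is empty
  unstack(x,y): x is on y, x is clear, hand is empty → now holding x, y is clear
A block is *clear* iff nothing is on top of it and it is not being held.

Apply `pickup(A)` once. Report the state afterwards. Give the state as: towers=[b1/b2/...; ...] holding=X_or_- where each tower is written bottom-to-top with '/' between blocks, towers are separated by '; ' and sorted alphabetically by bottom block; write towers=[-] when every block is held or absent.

before: towers=[A; B/E; C/G; D; F; H] holding=-
pre[pickup(A)]: clear(A) yes, ontable(A) yes, handempty yes
all met → apply pickup(A)
after:  towers=[B/E; C/G; D; F; H] holding=A

towers=[B/E; C/G; D; F; H] holding=A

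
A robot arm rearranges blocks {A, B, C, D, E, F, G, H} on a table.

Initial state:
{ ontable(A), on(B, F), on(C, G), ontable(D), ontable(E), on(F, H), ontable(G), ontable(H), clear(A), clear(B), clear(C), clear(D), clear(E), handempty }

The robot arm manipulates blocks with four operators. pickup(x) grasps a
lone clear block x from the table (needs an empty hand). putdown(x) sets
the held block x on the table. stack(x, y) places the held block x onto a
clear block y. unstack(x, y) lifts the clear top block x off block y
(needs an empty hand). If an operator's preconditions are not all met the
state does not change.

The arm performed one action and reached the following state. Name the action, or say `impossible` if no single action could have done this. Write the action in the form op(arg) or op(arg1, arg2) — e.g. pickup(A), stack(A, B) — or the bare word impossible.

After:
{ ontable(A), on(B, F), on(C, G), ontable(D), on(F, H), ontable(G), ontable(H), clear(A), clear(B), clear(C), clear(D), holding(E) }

target: towers=[A; D; G/C; H/F/B] holding=E
         pickup(A) → towers=[D; E; G/C; H/F/B] holding=A
         pickup(E) → towers=[A; D; G/C; H/F/B] holding=E  ← match
     unstack(B, F) → towers=[A; D; E; G/C; H/F] holding=B
         pickup(D) → towers=[A; E; G/C; H/F/B] holding=D
     unstack(C, G) → towers=[A; D; E; G; H/F/B] holding=C

pickup(E)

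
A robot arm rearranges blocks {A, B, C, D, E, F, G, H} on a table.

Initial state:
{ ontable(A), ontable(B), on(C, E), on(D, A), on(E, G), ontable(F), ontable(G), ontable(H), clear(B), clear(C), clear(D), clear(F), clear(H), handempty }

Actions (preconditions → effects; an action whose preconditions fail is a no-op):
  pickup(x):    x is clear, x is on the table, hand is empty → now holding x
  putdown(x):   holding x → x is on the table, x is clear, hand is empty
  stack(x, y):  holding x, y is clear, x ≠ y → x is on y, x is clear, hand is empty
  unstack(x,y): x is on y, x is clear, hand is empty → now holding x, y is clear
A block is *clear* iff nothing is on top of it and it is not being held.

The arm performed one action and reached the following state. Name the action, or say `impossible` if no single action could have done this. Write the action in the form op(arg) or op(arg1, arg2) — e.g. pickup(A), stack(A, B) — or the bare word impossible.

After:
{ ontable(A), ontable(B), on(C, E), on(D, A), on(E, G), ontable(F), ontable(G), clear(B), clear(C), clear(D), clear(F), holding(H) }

pickup(H)

target: towers=[A/D; B; F; G/E/C] holding=H
         pickup(H) → towers=[A/D; B; F; G/E/C] holding=H  ← match
         pickup(B) → towers=[A/D; F; G/E/C; H] holding=B
         pickup(F) → towers=[A/D; B; G/E/C; H] holding=F
     unstack(D, A) → towers=[A; B; F; G/E/C; H] holding=D
     unstack(C, E) → towers=[A/D; B; F; G/E; H] holding=C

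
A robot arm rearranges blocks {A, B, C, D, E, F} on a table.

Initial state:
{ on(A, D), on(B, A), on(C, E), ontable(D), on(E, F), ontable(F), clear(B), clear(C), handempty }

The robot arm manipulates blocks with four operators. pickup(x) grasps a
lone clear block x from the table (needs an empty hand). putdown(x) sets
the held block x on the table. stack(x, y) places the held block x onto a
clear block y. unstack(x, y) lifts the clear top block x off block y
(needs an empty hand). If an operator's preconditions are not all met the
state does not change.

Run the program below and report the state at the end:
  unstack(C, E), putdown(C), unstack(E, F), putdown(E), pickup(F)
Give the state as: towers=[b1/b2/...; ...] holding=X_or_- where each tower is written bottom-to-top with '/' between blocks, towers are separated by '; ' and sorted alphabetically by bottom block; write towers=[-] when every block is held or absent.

step 1 (unstack(C, E)): towers=[D/A/B; F/E] holding=C
step 2 (putdown(C)): towers=[C; D/A/B; F/E] holding=-
step 3 (unstack(E, F)): towers=[C; D/A/B; F] holding=E
step 4 (putdown(E)): towers=[C; D/A/B; E; F] holding=-
step 5 (pickup(F)): towers=[C; D/A/B; E] holding=F

towers=[C; D/A/B; E] holding=F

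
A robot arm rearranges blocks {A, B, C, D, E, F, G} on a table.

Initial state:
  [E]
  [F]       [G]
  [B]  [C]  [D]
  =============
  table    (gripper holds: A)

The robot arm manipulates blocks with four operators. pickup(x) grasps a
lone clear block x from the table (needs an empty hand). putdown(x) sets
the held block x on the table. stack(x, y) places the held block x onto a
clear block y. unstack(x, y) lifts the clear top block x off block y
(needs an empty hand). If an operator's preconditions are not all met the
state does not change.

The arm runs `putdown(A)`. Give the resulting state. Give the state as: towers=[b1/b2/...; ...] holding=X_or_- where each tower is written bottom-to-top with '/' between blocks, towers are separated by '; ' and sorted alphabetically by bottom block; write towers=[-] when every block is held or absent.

towers=[A; B/F/E; C; D/G] holding=-

before: towers=[B/F/E; C; D/G] holding=A
pre[putdown(A)]: holding(A) ok
all met → apply putdown(A)
after:  towers=[A; B/F/E; C; D/G] holding=-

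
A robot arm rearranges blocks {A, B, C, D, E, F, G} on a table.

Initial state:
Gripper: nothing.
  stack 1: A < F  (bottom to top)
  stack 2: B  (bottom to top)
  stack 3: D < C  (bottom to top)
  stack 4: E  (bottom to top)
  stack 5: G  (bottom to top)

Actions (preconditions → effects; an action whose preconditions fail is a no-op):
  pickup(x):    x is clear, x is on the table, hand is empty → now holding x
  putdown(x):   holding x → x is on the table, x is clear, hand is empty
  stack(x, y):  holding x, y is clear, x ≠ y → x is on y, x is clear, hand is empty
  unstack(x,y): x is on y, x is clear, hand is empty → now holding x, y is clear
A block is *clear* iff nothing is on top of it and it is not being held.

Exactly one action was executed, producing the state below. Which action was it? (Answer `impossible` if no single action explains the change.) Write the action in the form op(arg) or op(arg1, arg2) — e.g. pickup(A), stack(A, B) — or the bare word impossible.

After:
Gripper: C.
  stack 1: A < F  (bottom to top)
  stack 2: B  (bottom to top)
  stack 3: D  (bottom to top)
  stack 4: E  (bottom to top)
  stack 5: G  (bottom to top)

target: towers=[A/F; B; D; E; G] holding=C
         pickup(B) → towers=[A/F; D/C; E; G] holding=B
     unstack(F, A) → towers=[A; B; D/C; E; G] holding=F
         pickup(G) → towers=[A/F; B; D/C; E] holding=G
         pickup(E) → towers=[A/F; B; D/C; G] holding=E
     unstack(C, D) → towers=[A/F; B; D; E; G] holding=C  ← match

unstack(C, D)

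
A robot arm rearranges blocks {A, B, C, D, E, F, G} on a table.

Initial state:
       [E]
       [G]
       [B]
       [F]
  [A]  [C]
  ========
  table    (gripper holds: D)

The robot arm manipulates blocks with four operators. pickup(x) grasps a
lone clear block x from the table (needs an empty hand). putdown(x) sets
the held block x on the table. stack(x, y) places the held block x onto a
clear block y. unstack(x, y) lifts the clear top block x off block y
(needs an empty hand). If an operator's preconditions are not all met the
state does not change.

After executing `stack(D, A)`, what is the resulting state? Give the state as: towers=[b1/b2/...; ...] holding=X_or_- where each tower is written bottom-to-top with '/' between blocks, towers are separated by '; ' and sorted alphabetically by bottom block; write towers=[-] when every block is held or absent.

before: towers=[A; C/F/B/G/E] holding=D
pre[stack(D, A)]: holding(D) ok, clear(A) ok, D≠A ok
all met → apply stack(D, A)
after:  towers=[A/D; C/F/B/G/E] holding=-

towers=[A/D; C/F/B/G/E] holding=-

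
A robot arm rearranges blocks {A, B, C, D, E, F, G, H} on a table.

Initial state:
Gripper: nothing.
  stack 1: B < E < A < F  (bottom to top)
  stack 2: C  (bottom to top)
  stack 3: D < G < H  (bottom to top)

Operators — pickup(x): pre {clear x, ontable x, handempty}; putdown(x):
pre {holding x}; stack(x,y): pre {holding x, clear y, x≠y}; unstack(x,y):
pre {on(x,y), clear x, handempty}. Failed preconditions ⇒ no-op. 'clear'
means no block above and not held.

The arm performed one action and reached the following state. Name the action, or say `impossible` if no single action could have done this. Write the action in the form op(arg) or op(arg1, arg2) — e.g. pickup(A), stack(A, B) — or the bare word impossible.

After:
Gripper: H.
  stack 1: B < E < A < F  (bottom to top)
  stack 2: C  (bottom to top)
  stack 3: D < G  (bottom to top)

unstack(H, G)

target: towers=[B/E/A/F; C; D/G] holding=H
     unstack(H, G) → towers=[B/E/A/F; C; D/G] holding=H  ← match
     unstack(F, A) → towers=[B/E/A; C; D/G/H] holding=F
         pickup(C) → towers=[B/E/A/F; D/G/H] holding=C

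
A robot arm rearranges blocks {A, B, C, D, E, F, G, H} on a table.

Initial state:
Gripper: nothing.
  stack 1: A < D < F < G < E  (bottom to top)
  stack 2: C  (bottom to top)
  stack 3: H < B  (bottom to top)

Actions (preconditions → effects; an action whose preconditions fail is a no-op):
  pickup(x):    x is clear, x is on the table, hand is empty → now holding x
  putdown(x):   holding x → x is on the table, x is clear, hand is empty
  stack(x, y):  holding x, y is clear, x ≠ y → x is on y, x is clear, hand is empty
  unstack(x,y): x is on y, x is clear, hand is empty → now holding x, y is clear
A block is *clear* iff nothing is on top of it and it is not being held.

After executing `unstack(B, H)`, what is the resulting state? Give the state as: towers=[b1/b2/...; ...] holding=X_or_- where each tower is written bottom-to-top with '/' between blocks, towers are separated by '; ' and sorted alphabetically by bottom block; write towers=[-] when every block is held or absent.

before: towers=[A/D/F/G/E; C; H/B] holding=-
pre[unstack(B, H)]: on(B,H) ok, clear(B) ok, handempty ok
all met → apply unstack(B, H)
after:  towers=[A/D/F/G/E; C; H] holding=B

towers=[A/D/F/G/E; C; H] holding=B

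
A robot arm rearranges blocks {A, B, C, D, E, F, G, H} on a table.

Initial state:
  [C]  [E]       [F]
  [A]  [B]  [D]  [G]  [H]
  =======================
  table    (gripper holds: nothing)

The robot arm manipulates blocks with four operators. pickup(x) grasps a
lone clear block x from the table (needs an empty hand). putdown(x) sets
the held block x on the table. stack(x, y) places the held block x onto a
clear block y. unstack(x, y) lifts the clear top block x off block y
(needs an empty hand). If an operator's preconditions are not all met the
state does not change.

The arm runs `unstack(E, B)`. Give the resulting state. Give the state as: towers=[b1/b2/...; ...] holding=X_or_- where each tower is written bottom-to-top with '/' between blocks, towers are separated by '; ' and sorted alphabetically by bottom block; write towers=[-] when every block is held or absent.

towers=[A/C; B; D; G/F; H] holding=E

before: towers=[A/C; B/E; D; G/F; H] holding=-
pre[unstack(E, B)]: on(E,B) ok, clear(E) ok, handempty ok
all met → apply unstack(E, B)
after:  towers=[A/C; B; D; G/F; H] holding=E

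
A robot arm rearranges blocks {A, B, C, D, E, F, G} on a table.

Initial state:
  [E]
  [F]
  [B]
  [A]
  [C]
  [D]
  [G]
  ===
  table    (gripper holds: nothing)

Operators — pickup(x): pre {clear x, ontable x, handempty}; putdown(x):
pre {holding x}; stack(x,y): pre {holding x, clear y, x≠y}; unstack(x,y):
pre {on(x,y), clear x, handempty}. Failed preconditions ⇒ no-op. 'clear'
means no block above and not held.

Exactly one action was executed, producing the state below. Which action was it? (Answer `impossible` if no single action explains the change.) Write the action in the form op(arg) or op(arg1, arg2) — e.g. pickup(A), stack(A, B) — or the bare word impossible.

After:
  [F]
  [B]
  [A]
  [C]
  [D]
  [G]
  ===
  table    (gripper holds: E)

target: towers=[G/D/C/A/B/F] holding=E
     unstack(E, F) → towers=[G/D/C/A/B/F] holding=E  ← match

unstack(E, F)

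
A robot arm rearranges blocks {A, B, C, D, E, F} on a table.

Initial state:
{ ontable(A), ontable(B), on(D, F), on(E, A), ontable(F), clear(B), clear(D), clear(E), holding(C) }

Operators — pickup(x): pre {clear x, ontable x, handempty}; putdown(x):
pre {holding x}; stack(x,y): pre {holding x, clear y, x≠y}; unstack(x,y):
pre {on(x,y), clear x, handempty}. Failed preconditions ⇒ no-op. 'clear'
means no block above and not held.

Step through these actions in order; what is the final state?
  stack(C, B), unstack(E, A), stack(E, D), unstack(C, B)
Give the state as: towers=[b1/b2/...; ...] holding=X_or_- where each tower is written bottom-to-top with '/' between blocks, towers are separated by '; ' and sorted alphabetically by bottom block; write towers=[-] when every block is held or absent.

towers=[A; B; F/D/E] holding=C

step 1 (stack(C, B)): towers=[A/E; B/C; F/D] holding=-
step 2 (unstack(E, A)): towers=[A; B/C; F/D] holding=E
step 3 (stack(E, D)): towers=[A; B/C; F/D/E] holding=-
step 4 (unstack(C, B)): towers=[A; B; F/D/E] holding=C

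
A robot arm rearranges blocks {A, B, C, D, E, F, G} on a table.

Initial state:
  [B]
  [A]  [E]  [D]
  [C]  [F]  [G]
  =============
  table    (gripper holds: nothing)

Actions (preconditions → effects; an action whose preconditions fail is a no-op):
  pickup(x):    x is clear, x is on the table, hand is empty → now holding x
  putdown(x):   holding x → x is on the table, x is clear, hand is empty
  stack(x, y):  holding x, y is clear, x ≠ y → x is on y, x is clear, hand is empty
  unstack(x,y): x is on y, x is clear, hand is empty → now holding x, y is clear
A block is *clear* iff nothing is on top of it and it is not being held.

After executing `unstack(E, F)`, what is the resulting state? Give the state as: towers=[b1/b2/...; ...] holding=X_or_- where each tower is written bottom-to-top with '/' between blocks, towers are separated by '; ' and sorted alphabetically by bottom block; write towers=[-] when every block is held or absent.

before: towers=[C/A/B; F/E; G/D] holding=-
pre[unstack(E, F)]: on(E,F) ok, clear(E) ok, handempty ok
all met → apply unstack(E, F)
after:  towers=[C/A/B; F; G/D] holding=E

towers=[C/A/B; F; G/D] holding=E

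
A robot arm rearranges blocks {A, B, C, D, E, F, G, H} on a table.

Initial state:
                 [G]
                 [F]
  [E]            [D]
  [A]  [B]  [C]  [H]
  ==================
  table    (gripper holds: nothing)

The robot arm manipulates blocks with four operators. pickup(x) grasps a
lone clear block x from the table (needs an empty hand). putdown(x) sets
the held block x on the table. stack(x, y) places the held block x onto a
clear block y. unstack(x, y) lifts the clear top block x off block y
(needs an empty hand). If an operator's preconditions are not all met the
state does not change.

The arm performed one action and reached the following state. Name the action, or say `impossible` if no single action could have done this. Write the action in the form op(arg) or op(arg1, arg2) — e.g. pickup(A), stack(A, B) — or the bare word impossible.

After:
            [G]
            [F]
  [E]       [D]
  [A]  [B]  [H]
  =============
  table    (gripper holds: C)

target: towers=[A/E; B; H/D/F/G] holding=C
     unstack(G, F) → towers=[A/E; B; C; H/D/F] holding=G
     unstack(E, A) → towers=[A; B; C; H/D/F/G] holding=E
         pickup(B) → towers=[A/E; C; H/D/F/G] holding=B
         pickup(C) → towers=[A/E; B; H/D/F/G] holding=C  ← match

pickup(C)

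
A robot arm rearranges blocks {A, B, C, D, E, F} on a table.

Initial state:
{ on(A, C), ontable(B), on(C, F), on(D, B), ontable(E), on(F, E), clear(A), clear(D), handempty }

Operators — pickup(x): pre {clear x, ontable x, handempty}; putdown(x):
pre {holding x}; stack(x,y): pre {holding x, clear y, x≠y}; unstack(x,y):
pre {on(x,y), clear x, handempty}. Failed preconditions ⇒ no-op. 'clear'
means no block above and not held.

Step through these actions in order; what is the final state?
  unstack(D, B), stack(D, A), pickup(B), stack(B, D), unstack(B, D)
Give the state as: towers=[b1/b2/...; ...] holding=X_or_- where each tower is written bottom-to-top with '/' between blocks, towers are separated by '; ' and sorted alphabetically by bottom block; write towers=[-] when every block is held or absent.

towers=[E/F/C/A/D] holding=B

step 1 (unstack(D, B)): towers=[B; E/F/C/A] holding=D
step 2 (stack(D, A)): towers=[B; E/F/C/A/D] holding=-
step 3 (pickup(B)): towers=[E/F/C/A/D] holding=B
step 4 (stack(B, D)): towers=[E/F/C/A/D/B] holding=-
step 5 (unstack(B, D)): towers=[E/F/C/A/D] holding=B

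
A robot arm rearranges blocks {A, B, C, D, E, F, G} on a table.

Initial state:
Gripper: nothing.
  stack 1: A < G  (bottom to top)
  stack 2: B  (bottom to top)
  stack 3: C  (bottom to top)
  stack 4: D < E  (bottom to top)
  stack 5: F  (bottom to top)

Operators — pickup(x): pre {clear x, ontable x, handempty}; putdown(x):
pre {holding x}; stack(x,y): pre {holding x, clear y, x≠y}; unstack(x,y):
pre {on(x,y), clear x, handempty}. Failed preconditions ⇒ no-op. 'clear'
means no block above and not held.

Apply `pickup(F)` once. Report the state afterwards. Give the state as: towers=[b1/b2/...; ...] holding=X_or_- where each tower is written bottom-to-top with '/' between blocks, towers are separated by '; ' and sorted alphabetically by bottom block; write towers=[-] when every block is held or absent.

towers=[A/G; B; C; D/E] holding=F

before: towers=[A/G; B; C; D/E; F] holding=-
pre[pickup(F)]: clear(F) ok, ontable(F) ok, handempty ok
all met → apply pickup(F)
after:  towers=[A/G; B; C; D/E] holding=F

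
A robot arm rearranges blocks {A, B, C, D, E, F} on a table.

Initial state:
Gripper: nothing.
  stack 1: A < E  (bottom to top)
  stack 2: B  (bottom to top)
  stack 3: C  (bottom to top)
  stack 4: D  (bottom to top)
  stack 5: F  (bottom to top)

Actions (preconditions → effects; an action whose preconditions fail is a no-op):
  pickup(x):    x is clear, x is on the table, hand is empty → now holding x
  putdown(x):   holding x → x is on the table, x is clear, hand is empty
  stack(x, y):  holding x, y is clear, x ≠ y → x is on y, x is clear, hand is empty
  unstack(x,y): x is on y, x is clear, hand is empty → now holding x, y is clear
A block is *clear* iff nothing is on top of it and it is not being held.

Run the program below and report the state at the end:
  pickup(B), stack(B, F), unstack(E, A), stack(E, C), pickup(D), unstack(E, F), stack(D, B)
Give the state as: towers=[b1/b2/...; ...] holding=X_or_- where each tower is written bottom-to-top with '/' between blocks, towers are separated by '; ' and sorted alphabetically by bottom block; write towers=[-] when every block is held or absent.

towers=[A; C/E; F/B/D] holding=-

step 1 (pickup(B)): towers=[A/E; C; D; F] holding=B
step 2 (stack(B, F)): towers=[A/E; C; D; F/B] holding=-
step 3 (unstack(E, A)): towers=[A; C; D; F/B] holding=E
step 4 (stack(E, C)): towers=[A; C/E; D; F/B] holding=-
step 5 (pickup(D)): towers=[A; C/E; F/B] holding=D
step 6 (unstack(E, F)) [no-op]: towers=[A; C/E; F/B] holding=D
step 7 (stack(D, B)): towers=[A; C/E; F/B/D] holding=-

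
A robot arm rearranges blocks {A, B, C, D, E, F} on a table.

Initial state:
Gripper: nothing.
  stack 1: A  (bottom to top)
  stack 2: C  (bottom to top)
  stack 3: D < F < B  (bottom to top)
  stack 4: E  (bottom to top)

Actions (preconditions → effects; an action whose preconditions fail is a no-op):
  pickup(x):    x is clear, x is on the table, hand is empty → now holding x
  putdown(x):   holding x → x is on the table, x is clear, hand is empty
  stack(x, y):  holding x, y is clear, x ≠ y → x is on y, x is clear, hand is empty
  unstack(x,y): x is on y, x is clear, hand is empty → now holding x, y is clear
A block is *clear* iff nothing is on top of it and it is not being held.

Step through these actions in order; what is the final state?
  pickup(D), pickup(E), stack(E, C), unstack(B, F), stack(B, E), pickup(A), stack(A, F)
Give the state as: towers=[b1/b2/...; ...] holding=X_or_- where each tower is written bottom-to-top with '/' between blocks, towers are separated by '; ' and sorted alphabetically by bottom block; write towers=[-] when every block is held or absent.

towers=[C/E/B; D/F/A] holding=-

step 1 (pickup(D)) [no-op]: towers=[A; C; D/F/B; E] holding=-
step 2 (pickup(E)): towers=[A; C; D/F/B] holding=E
step 3 (stack(E, C)): towers=[A; C/E; D/F/B] holding=-
step 4 (unstack(B, F)): towers=[A; C/E; D/F] holding=B
step 5 (stack(B, E)): towers=[A; C/E/B; D/F] holding=-
step 6 (pickup(A)): towers=[C/E/B; D/F] holding=A
step 7 (stack(A, F)): towers=[C/E/B; D/F/A] holding=-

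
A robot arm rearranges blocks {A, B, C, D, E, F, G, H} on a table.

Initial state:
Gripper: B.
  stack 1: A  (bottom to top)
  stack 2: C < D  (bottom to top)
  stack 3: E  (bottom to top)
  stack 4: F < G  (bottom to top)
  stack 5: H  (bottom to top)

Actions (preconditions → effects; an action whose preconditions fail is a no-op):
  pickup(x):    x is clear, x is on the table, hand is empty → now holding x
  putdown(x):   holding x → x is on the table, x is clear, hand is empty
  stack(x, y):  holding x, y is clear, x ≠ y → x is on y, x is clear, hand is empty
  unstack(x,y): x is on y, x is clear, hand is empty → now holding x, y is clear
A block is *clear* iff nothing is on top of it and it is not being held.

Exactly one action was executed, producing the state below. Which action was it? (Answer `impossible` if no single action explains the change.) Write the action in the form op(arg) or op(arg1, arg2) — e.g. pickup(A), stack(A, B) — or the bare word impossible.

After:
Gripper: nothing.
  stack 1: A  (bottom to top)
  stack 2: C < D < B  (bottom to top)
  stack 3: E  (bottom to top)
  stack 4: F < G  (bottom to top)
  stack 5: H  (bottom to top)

target: towers=[A; C/D/B; E; F/G; H] holding=-
        putdown(B) → towers=[A; B; C/D; E; F/G; H] holding=-
       stack(B, G) → towers=[A; C/D; E; F/G/B; H] holding=-
       stack(B, A) → towers=[A/B; C/D; E; F/G; H] holding=-
       stack(B, E) → towers=[A; C/D; E/B; F/G; H] holding=-
       stack(B, H) → towers=[A; C/D; E; F/G; H/B] holding=-
       stack(B, D) → towers=[A; C/D/B; E; F/G; H] holding=-  ← match

stack(B, D)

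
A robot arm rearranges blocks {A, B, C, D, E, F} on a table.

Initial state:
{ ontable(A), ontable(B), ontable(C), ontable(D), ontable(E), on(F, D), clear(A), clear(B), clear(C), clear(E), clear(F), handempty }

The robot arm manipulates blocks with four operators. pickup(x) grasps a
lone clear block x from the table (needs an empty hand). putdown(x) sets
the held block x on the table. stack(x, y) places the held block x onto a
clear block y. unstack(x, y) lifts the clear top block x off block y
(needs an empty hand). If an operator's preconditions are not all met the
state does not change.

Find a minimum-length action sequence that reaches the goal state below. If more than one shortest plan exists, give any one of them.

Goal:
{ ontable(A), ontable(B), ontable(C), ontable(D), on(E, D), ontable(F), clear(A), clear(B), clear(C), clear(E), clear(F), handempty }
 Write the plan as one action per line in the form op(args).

unstack(F, D)
putdown(F)
pickup(E)
stack(E, D)

step 1 (unstack(F, D)): towers=[A; B; C; D; E] holding=F
step 2 (putdown(F)): towers=[A; B; C; D; E; F] holding=-
step 3 (pickup(E)): towers=[A; B; C; D; F] holding=E
step 4 (stack(E, D)): towers=[A; B; C; D/E; F] holding=-
goal check: towers=[A; B; C; D/E; F] holding=- — reached (length 4, optimal by BFS)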